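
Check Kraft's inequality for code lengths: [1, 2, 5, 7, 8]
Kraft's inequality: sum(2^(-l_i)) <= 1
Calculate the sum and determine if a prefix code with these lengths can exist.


Sum = 2^(-1) + 2^(-2) + 2^(-5) + 2^(-7) + 2^(-8)
    = 0.5 + 0.25 + 0.03125 + 0.0078125 + 0.00390625
    = 203/256 = 0.79296875
Since 0.79296875 <= 1, Kraft's inequality IS satisfied.
A prefix code with these lengths CAN exist.

Kraft sum = 0.79296875. Satisfied.


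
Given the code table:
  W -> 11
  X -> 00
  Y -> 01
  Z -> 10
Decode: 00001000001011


Decoding:
00 -> X
00 -> X
10 -> Z
00 -> X
00 -> X
10 -> Z
11 -> W


Result: XXZXXZW


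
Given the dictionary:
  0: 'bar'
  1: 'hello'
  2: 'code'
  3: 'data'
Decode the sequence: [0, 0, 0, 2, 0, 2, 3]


Look up each index in the dictionary:
  0 -> 'bar'
  0 -> 'bar'
  0 -> 'bar'
  2 -> 'code'
  0 -> 'bar'
  2 -> 'code'
  3 -> 'data'

Decoded: "bar bar bar code bar code data"


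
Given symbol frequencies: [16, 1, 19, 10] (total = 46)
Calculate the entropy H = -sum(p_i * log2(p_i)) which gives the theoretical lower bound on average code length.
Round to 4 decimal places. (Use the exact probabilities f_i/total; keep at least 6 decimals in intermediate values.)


Per-symbol terms -p_i * log2(p_i) with p_i = f_i/46:
  p = 16/46 = 0.347826: log2(p) = -1.523562, -p*log2(p) = 0.529935
  p = 1/46 = 0.021739: log2(p) = -5.523562, -p*log2(p) = 0.120077
  p = 19/46 = 0.413043: log2(p) = -1.275634, -p*log2(p) = 0.526892
  p = 10/46 = 0.217391: log2(p) = -2.201634, -p*log2(p) = 0.478616
H = 0.529935 + 0.120077 + 0.526892 + 0.478616 = 1.655520

H = 1.6555 bits/symbol


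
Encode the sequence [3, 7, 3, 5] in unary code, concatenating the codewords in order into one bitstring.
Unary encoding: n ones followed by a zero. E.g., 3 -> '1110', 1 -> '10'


Encode each number as n ones followed by a terminating 0:
  3 -> 1110 (4 bits)
  7 -> 11111110 (8 bits)
  3 -> 1110 (4 bits)
  5 -> 111110 (6 bits)
Total length = 4 + 8 + 4 + 6 = 22 bits.

Unary([3, 7, 3, 5]) = 1110111111101110111110 (22 bits)


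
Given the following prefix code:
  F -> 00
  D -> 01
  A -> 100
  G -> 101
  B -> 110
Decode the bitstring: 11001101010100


Decoding step by step:
Bits 110 -> B
Bits 01 -> D
Bits 101 -> G
Bits 01 -> D
Bits 01 -> D
Bits 00 -> F


Decoded message: BDGDDF


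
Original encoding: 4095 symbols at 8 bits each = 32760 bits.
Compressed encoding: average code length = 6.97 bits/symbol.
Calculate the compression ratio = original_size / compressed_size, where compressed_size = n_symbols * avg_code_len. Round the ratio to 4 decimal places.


original_size = n_symbols * orig_bits = 4095 * 8 = 32760 bits
compressed_size = n_symbols * avg_code_len = 4095 * 6.97 = 28542.15 bits
ratio = original_size / compressed_size = 32760 / 28542.15 = 1.1478

Compression ratio = 1.1478


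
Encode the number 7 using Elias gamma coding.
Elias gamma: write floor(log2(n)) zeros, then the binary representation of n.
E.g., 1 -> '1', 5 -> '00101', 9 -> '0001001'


num_bits = floor(log2(7)) + 1 = 3
leading_zeros = num_bits - 1 = 2
binary(7) = 111

Elias gamma(7) = '00' + '111' = 00111 (5 bits)


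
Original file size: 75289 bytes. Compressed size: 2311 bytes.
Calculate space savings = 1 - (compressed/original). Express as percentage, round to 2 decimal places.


ratio = compressed/original = 2311/75289 = 0.030695
savings = 1 - ratio = 1 - 0.030695 = 0.969305
as a percentage: 0.969305 * 100 = 96.93%

Space savings = 1 - 2311/75289 = 96.93%


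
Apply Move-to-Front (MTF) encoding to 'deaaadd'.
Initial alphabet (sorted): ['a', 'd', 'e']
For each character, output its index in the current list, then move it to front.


MTF encoding:
'd': index 1 in ['a', 'd', 'e'] -> ['d', 'a', 'e']
'e': index 2 in ['d', 'a', 'e'] -> ['e', 'd', 'a']
'a': index 2 in ['e', 'd', 'a'] -> ['a', 'e', 'd']
'a': index 0 in ['a', 'e', 'd'] -> ['a', 'e', 'd']
'a': index 0 in ['a', 'e', 'd'] -> ['a', 'e', 'd']
'd': index 2 in ['a', 'e', 'd'] -> ['d', 'a', 'e']
'd': index 0 in ['d', 'a', 'e'] -> ['d', 'a', 'e']


Output: [1, 2, 2, 0, 0, 2, 0]


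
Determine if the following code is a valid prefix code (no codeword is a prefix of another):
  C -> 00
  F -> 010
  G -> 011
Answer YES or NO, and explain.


Checking each pair (does one codeword prefix another?):
  C='00' vs F='010': no prefix
  C='00' vs G='011': no prefix
  F='010' vs C='00': no prefix
  F='010' vs G='011': no prefix
  G='011' vs C='00': no prefix
  G='011' vs F='010': no prefix
No violation found over all pairs.

YES -- this is a valid prefix code. No codeword is a prefix of any other codeword.


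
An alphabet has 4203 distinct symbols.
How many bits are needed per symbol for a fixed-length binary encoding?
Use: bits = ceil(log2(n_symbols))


log2(4203) = 12.0372
Bracket: 2^12 = 4096 < 4203 <= 2^13 = 8192
So ceil(log2(4203)) = 13

bits = ceil(log2(4203)) = ceil(12.0372) = 13 bits


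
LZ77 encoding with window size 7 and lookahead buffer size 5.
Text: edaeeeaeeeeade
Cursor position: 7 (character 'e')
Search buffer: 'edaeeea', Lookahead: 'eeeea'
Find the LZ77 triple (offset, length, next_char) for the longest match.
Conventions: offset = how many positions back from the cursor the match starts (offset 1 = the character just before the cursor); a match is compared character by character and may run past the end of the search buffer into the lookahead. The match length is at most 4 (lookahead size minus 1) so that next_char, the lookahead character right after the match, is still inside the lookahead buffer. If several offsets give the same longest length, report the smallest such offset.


Try each offset into the search buffer:
  offset=1 (pos 6, char 'a'): match length 0
  offset=2 (pos 5, char 'e'): match length 1
  offset=3 (pos 4, char 'e'): match length 2
  offset=4 (pos 3, char 'e'): match length 3
  offset=5 (pos 2, char 'a'): match length 0
  offset=6 (pos 1, char 'd'): match length 0
  offset=7 (pos 0, char 'e'): match length 1
Longest match has length 3 at offset 4.
next_char = character at position 7 + 3 = 10 -> 'e'

Best match: offset=4, length=3 (matching 'eee' starting at position 3)
LZ77 triple: (4, 3, 'e')


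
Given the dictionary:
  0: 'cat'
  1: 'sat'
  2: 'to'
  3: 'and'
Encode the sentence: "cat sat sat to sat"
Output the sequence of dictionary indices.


Look up each word in the dictionary:
  'cat' -> 0
  'sat' -> 1
  'sat' -> 1
  'to' -> 2
  'sat' -> 1

Encoded: [0, 1, 1, 2, 1]


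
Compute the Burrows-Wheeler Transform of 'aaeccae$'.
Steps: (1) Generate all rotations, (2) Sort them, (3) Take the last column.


Rotations (sorted):
  0: $aaeccae -> last char: e
  1: aaeccae$ -> last char: $
  2: ae$aaecc -> last char: c
  3: aeccae$a -> last char: a
  4: cae$aaec -> last char: c
  5: ccae$aae -> last char: e
  6: e$aaecca -> last char: a
  7: eccae$aa -> last char: a


BWT = e$caceaa


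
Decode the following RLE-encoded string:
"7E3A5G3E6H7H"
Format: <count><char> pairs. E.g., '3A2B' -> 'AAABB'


Expanding each <count><char> pair:
  7E -> 'EEEEEEE'
  3A -> 'AAA'
  5G -> 'GGGGG'
  3E -> 'EEE'
  6H -> 'HHHHHH'
  7H -> 'HHHHHHH'

Decoded = EEEEEEEAAAGGGGGEEEHHHHHHHHHHHHH


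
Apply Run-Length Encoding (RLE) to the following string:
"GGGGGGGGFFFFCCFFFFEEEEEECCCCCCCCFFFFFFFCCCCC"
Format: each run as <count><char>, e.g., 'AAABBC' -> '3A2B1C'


Scanning runs left to right:
  i=0: run of 'G' x 8 -> '8G'
  i=8: run of 'F' x 4 -> '4F'
  i=12: run of 'C' x 2 -> '2C'
  i=14: run of 'F' x 4 -> '4F'
  i=18: run of 'E' x 6 -> '6E'
  i=24: run of 'C' x 8 -> '8C'
  i=32: run of 'F' x 7 -> '7F'
  i=39: run of 'C' x 5 -> '5C'

RLE = 8G4F2C4F6E8C7F5C


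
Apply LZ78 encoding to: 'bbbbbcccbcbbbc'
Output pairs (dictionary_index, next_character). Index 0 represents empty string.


LZ78 encoding steps:
Dictionary: {0: ''}
Step 1: w='' (idx 0), next='b' -> output (0, 'b'), add 'b' as idx 1
Step 2: w='b' (idx 1), next='b' -> output (1, 'b'), add 'bb' as idx 2
Step 3: w='bb' (idx 2), next='c' -> output (2, 'c'), add 'bbc' as idx 3
Step 4: w='' (idx 0), next='c' -> output (0, 'c'), add 'c' as idx 4
Step 5: w='c' (idx 4), next='b' -> output (4, 'b'), add 'cb' as idx 5
Step 6: w='cb' (idx 5), next='b' -> output (5, 'b'), add 'cbb' as idx 6
Step 7: w='b' (idx 1), next='c' -> output (1, 'c'), add 'bc' as idx 7


Encoded: [(0, 'b'), (1, 'b'), (2, 'c'), (0, 'c'), (4, 'b'), (5, 'b'), (1, 'c')]


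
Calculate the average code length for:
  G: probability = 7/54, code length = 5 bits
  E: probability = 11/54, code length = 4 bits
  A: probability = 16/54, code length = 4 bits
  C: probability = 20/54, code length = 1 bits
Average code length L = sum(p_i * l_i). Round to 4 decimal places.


Weighted contributions p_i * l_i:
  G: (7/54) * 5 = 35/54
  E: (11/54) * 4 = 44/54
  A: (16/54) * 4 = 64/54
  C: (20/54) * 1 = 20/54
Sum = (35 + 44 + 64 + 20)/54 = 163/54

L = 163/54 = 3.0185 bits/symbol


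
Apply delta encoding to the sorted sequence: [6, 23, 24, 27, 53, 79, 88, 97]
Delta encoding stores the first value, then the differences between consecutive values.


First value: 6
Deltas:
  23 - 6 = 17
  24 - 23 = 1
  27 - 24 = 3
  53 - 27 = 26
  79 - 53 = 26
  88 - 79 = 9
  97 - 88 = 9


Delta encoded: [6, 17, 1, 3, 26, 26, 9, 9]


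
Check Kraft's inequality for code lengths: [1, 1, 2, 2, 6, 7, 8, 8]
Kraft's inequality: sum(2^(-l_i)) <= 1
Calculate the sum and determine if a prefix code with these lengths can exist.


Sum = 2^(-1) + 2^(-1) + 2^(-2) + 2^(-2) + 2^(-6) + 2^(-7) + 2^(-8) + 2^(-8)
    = 0.5 + 0.5 + 0.25 + 0.25 + 0.015625 + 0.0078125 + 0.00390625 + 0.00390625
    = 392/256 = 1.53125
Since 1.53125 > 1, Kraft's inequality is NOT satisfied.
A prefix code with these lengths CANNOT exist.

Kraft sum = 1.53125. Not satisfied.


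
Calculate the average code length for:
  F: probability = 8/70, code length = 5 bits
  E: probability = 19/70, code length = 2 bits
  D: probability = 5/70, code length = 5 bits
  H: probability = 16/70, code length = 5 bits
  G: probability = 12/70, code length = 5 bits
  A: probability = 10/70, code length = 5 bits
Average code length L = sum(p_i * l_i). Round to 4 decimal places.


Weighted contributions p_i * l_i:
  F: (8/70) * 5 = 40/70
  E: (19/70) * 2 = 38/70
  D: (5/70) * 5 = 25/70
  H: (16/70) * 5 = 80/70
  G: (12/70) * 5 = 60/70
  A: (10/70) * 5 = 50/70
Sum = (40 + 38 + 25 + 80 + 60 + 50)/70 = 293/70

L = 293/70 = 4.1857 bits/symbol


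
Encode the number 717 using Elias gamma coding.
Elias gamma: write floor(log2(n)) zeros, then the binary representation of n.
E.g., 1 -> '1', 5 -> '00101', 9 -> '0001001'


num_bits = floor(log2(717)) + 1 = 10
leading_zeros = num_bits - 1 = 9
binary(717) = 1011001101

Elias gamma(717) = '000000000' + '1011001101' = 0000000001011001101 (19 bits)


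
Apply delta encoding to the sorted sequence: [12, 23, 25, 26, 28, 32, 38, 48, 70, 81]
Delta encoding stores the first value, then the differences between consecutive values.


First value: 12
Deltas:
  23 - 12 = 11
  25 - 23 = 2
  26 - 25 = 1
  28 - 26 = 2
  32 - 28 = 4
  38 - 32 = 6
  48 - 38 = 10
  70 - 48 = 22
  81 - 70 = 11


Delta encoded: [12, 11, 2, 1, 2, 4, 6, 10, 22, 11]


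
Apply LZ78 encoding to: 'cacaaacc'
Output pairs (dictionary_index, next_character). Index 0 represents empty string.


LZ78 encoding steps:
Dictionary: {0: ''}
Step 1: w='' (idx 0), next='c' -> output (0, 'c'), add 'c' as idx 1
Step 2: w='' (idx 0), next='a' -> output (0, 'a'), add 'a' as idx 2
Step 3: w='c' (idx 1), next='a' -> output (1, 'a'), add 'ca' as idx 3
Step 4: w='a' (idx 2), next='a' -> output (2, 'a'), add 'aa' as idx 4
Step 5: w='c' (idx 1), next='c' -> output (1, 'c'), add 'cc' as idx 5


Encoded: [(0, 'c'), (0, 'a'), (1, 'a'), (2, 'a'), (1, 'c')]


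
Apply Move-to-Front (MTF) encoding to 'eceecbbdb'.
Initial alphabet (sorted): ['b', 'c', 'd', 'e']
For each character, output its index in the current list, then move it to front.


MTF encoding:
'e': index 3 in ['b', 'c', 'd', 'e'] -> ['e', 'b', 'c', 'd']
'c': index 2 in ['e', 'b', 'c', 'd'] -> ['c', 'e', 'b', 'd']
'e': index 1 in ['c', 'e', 'b', 'd'] -> ['e', 'c', 'b', 'd']
'e': index 0 in ['e', 'c', 'b', 'd'] -> ['e', 'c', 'b', 'd']
'c': index 1 in ['e', 'c', 'b', 'd'] -> ['c', 'e', 'b', 'd']
'b': index 2 in ['c', 'e', 'b', 'd'] -> ['b', 'c', 'e', 'd']
'b': index 0 in ['b', 'c', 'e', 'd'] -> ['b', 'c', 'e', 'd']
'd': index 3 in ['b', 'c', 'e', 'd'] -> ['d', 'b', 'c', 'e']
'b': index 1 in ['d', 'b', 'c', 'e'] -> ['b', 'd', 'c', 'e']


Output: [3, 2, 1, 0, 1, 2, 0, 3, 1]


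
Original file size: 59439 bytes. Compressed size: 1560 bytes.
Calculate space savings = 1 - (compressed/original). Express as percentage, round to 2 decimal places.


ratio = compressed/original = 1560/59439 = 0.026245
savings = 1 - ratio = 1 - 0.026245 = 0.973755
as a percentage: 0.973755 * 100 = 97.38%

Space savings = 1 - 1560/59439 = 97.38%


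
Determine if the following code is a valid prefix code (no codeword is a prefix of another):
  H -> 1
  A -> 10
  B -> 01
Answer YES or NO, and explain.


Checking each pair (does one codeword prefix another?):
  H='1' vs A='10': prefix -- VIOLATION

NO -- this is NOT a valid prefix code. H (1) is a prefix of A (10).


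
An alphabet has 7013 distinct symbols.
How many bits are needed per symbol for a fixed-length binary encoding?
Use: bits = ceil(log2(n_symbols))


log2(7013) = 12.7758
Bracket: 2^12 = 4096 < 7013 <= 2^13 = 8192
So ceil(log2(7013)) = 13

bits = ceil(log2(7013)) = ceil(12.7758) = 13 bits


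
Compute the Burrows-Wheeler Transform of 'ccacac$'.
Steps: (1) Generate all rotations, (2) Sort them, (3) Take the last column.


Rotations (sorted):
  0: $ccacac -> last char: c
  1: ac$ccac -> last char: c
  2: acac$cc -> last char: c
  3: c$ccaca -> last char: a
  4: cac$cca -> last char: a
  5: cacac$c -> last char: c
  6: ccacac$ -> last char: $


BWT = cccaac$


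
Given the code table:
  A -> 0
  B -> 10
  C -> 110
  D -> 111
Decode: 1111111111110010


Decoding:
111 -> D
111 -> D
111 -> D
111 -> D
0 -> A
0 -> A
10 -> B


Result: DDDDAAB


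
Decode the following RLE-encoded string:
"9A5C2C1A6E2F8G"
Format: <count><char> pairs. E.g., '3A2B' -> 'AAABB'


Expanding each <count><char> pair:
  9A -> 'AAAAAAAAA'
  5C -> 'CCCCC'
  2C -> 'CC'
  1A -> 'A'
  6E -> 'EEEEEE'
  2F -> 'FF'
  8G -> 'GGGGGGGG'

Decoded = AAAAAAAAACCCCCCCAEEEEEEFFGGGGGGGG


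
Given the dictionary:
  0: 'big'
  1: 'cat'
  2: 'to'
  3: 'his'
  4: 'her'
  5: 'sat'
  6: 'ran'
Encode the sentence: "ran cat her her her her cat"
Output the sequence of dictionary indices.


Look up each word in the dictionary:
  'ran' -> 6
  'cat' -> 1
  'her' -> 4
  'her' -> 4
  'her' -> 4
  'her' -> 4
  'cat' -> 1

Encoded: [6, 1, 4, 4, 4, 4, 1]


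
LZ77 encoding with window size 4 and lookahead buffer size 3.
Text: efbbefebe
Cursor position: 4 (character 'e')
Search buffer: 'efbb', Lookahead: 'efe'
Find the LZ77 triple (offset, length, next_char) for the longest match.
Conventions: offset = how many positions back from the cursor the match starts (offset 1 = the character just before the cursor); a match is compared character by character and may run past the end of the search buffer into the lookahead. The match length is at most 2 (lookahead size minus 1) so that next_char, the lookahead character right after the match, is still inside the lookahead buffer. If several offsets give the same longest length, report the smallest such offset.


Try each offset into the search buffer:
  offset=1 (pos 3, char 'b'): match length 0
  offset=2 (pos 2, char 'b'): match length 0
  offset=3 (pos 1, char 'f'): match length 0
  offset=4 (pos 0, char 'e'): match length 2
Longest match has length 2 at offset 4.
next_char = character at position 4 + 2 = 6 -> 'e'

Best match: offset=4, length=2 (matching 'ef' starting at position 0)
LZ77 triple: (4, 2, 'e')


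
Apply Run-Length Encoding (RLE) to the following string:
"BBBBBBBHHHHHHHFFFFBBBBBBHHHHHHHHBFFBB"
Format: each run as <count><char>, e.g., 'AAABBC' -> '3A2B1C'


Scanning runs left to right:
  i=0: run of 'B' x 7 -> '7B'
  i=7: run of 'H' x 7 -> '7H'
  i=14: run of 'F' x 4 -> '4F'
  i=18: run of 'B' x 6 -> '6B'
  i=24: run of 'H' x 8 -> '8H'
  i=32: run of 'B' x 1 -> '1B'
  i=33: run of 'F' x 2 -> '2F'
  i=35: run of 'B' x 2 -> '2B'

RLE = 7B7H4F6B8H1B2F2B


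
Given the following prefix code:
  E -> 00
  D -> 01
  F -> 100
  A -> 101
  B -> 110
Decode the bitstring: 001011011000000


Decoding step by step:
Bits 00 -> E
Bits 101 -> A
Bits 101 -> A
Bits 100 -> F
Bits 00 -> E
Bits 00 -> E


Decoded message: EAAFEE


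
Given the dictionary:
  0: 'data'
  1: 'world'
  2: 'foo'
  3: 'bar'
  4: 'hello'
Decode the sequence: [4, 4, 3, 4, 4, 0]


Look up each index in the dictionary:
  4 -> 'hello'
  4 -> 'hello'
  3 -> 'bar'
  4 -> 'hello'
  4 -> 'hello'
  0 -> 'data'

Decoded: "hello hello bar hello hello data"


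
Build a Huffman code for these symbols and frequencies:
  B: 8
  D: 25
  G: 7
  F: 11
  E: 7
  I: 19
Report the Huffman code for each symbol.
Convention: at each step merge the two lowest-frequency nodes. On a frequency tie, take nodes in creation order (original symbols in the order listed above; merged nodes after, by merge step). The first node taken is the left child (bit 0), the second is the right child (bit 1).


Huffman tree construction:
Step 1: Merge G(7) + E(7) = 14
Step 2: Merge B(8) + F(11) = 19
Step 3: Merge (G+E)(14) + I(19) = 33
Step 4: Merge (B+F)(19) + D(25) = 44
Step 5: Merge ((G+E)+I)(33) + ((B+F)+D)(44) = 77
Read each symbol's code off the tree from the root (left child = 0, right child = 1).

Codes:
  B: 100 (length 3)
  D: 11 (length 2)
  G: 000 (length 3)
  F: 101 (length 3)
  E: 001 (length 3)
  I: 01 (length 2)
Average code length: 187/77 = 2.4286 bits/symbol


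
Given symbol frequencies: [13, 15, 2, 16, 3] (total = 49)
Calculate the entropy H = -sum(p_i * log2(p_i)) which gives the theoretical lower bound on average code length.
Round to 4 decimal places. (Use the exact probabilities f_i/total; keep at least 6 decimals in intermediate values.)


Per-symbol terms -p_i * log2(p_i) with p_i = f_i/49:
  p = 13/49 = 0.265306: log2(p) = -1.914270, -p*log2(p) = 0.507868
  p = 15/49 = 0.306122: log2(p) = -1.707819, -p*log2(p) = 0.522802
  p = 2/49 = 0.040816: log2(p) = -4.614710, -p*log2(p) = 0.188356
  p = 16/49 = 0.326531: log2(p) = -1.614710, -p*log2(p) = 0.527252
  p = 3/49 = 0.061224: log2(p) = -4.029747, -p*log2(p) = 0.246719
H = 0.507868 + 0.522802 + 0.188356 + 0.527252 + 0.246719 = 1.992997

H = 1.993 bits/symbol


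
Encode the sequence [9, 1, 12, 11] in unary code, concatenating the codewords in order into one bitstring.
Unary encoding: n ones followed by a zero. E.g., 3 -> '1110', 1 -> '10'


Encode each number as n ones followed by a terminating 0:
  9 -> 1111111110 (10 bits)
  1 -> 10 (2 bits)
  12 -> 1111111111110 (13 bits)
  11 -> 111111111110 (12 bits)
Total length = 10 + 2 + 13 + 12 = 37 bits.

Unary([9, 1, 12, 11]) = 1111111110101111111111110111111111110 (37 bits)


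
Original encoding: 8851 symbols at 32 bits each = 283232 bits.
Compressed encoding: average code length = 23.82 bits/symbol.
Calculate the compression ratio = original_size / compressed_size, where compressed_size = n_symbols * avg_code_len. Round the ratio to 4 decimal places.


original_size = n_symbols * orig_bits = 8851 * 32 = 283232 bits
compressed_size = n_symbols * avg_code_len = 8851 * 23.82 = 210830.82 bits
ratio = original_size / compressed_size = 283232 / 210830.82 = 1.3434

Compression ratio = 1.3434


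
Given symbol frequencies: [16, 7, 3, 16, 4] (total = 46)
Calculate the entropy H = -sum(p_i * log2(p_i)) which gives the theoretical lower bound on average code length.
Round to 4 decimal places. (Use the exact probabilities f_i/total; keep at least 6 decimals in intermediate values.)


Per-symbol terms -p_i * log2(p_i) with p_i = f_i/46:
  p = 16/46 = 0.347826: log2(p) = -1.523562, -p*log2(p) = 0.529935
  p = 7/46 = 0.152174: log2(p) = -2.716207, -p*log2(p) = 0.413336
  p = 3/46 = 0.065217: log2(p) = -3.938599, -p*log2(p) = 0.256865
  p = 16/46 = 0.347826: log2(p) = -1.523562, -p*log2(p) = 0.529935
  p = 4/46 = 0.086957: log2(p) = -3.523562, -p*log2(p) = 0.306397
H = 0.529935 + 0.413336 + 0.256865 + 0.529935 + 0.306397 = 2.036468

H = 2.0365 bits/symbol


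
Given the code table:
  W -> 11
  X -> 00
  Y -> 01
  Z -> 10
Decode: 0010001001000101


Decoding:
00 -> X
10 -> Z
00 -> X
10 -> Z
01 -> Y
00 -> X
01 -> Y
01 -> Y


Result: XZXZYXYY


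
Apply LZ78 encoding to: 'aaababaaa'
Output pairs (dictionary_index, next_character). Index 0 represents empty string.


LZ78 encoding steps:
Dictionary: {0: ''}
Step 1: w='' (idx 0), next='a' -> output (0, 'a'), add 'a' as idx 1
Step 2: w='a' (idx 1), next='a' -> output (1, 'a'), add 'aa' as idx 2
Step 3: w='' (idx 0), next='b' -> output (0, 'b'), add 'b' as idx 3
Step 4: w='a' (idx 1), next='b' -> output (1, 'b'), add 'ab' as idx 4
Step 5: w='aa' (idx 2), next='a' -> output (2, 'a'), add 'aaa' as idx 5


Encoded: [(0, 'a'), (1, 'a'), (0, 'b'), (1, 'b'), (2, 'a')]


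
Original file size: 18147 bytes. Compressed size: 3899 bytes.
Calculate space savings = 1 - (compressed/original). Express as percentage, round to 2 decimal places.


ratio = compressed/original = 3899/18147 = 0.214856
savings = 1 - ratio = 1 - 0.214856 = 0.785144
as a percentage: 0.785144 * 100 = 78.51%

Space savings = 1 - 3899/18147 = 78.51%


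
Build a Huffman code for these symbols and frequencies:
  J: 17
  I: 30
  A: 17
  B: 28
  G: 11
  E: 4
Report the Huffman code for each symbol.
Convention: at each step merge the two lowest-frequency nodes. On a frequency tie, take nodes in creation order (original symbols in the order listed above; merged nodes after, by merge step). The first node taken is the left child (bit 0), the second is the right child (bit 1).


Huffman tree construction:
Step 1: Merge E(4) + G(11) = 15
Step 2: Merge (E+G)(15) + J(17) = 32
Step 3: Merge A(17) + B(28) = 45
Step 4: Merge I(30) + ((E+G)+J)(32) = 62
Step 5: Merge (A+B)(45) + (I+((E+G)+J))(62) = 107
Read each symbol's code off the tree from the root (left child = 0, right child = 1).

Codes:
  J: 111 (length 3)
  I: 10 (length 2)
  A: 00 (length 2)
  B: 01 (length 2)
  G: 1101 (length 4)
  E: 1100 (length 4)
Average code length: 261/107 = 2.4393 bits/symbol


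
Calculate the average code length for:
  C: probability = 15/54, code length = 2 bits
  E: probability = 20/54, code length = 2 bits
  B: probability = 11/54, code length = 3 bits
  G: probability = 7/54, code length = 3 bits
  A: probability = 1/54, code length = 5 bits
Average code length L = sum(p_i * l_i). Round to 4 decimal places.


Weighted contributions p_i * l_i:
  C: (15/54) * 2 = 30/54
  E: (20/54) * 2 = 40/54
  B: (11/54) * 3 = 33/54
  G: (7/54) * 3 = 21/54
  A: (1/54) * 5 = 5/54
Sum = (30 + 40 + 33 + 21 + 5)/54 = 129/54

L = 129/54 = 2.3889 bits/symbol


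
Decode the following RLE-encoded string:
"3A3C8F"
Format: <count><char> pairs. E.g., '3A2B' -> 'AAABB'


Expanding each <count><char> pair:
  3A -> 'AAA'
  3C -> 'CCC'
  8F -> 'FFFFFFFF'

Decoded = AAACCCFFFFFFFF


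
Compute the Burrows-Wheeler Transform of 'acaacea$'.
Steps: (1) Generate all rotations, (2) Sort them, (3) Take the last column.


Rotations (sorted):
  0: $acaacea -> last char: a
  1: a$acaace -> last char: e
  2: aacea$ac -> last char: c
  3: acaacea$ -> last char: $
  4: acea$aca -> last char: a
  5: caacea$a -> last char: a
  6: cea$acaa -> last char: a
  7: ea$acaac -> last char: c


BWT = aec$aaac


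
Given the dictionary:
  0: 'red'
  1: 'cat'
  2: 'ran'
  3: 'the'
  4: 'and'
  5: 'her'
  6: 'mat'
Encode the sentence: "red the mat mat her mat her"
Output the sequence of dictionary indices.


Look up each word in the dictionary:
  'red' -> 0
  'the' -> 3
  'mat' -> 6
  'mat' -> 6
  'her' -> 5
  'mat' -> 6
  'her' -> 5

Encoded: [0, 3, 6, 6, 5, 6, 5]


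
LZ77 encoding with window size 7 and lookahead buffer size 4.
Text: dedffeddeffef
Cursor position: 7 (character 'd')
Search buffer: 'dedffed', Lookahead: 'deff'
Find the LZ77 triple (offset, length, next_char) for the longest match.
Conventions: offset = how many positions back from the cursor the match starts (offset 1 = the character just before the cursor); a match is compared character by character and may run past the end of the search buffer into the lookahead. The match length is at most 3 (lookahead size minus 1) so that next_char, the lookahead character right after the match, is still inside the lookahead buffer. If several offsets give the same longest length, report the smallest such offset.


Try each offset into the search buffer:
  offset=1 (pos 6, char 'd'): match length 1
  offset=2 (pos 5, char 'e'): match length 0
  offset=3 (pos 4, char 'f'): match length 0
  offset=4 (pos 3, char 'f'): match length 0
  offset=5 (pos 2, char 'd'): match length 1
  offset=6 (pos 1, char 'e'): match length 0
  offset=7 (pos 0, char 'd'): match length 2
Longest match has length 2 at offset 7.
next_char = character at position 7 + 2 = 9 -> 'f'

Best match: offset=7, length=2 (matching 'de' starting at position 0)
LZ77 triple: (7, 2, 'f')


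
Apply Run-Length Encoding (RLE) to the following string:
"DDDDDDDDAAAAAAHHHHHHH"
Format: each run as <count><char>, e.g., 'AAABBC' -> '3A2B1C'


Scanning runs left to right:
  i=0: run of 'D' x 8 -> '8D'
  i=8: run of 'A' x 6 -> '6A'
  i=14: run of 'H' x 7 -> '7H'

RLE = 8D6A7H


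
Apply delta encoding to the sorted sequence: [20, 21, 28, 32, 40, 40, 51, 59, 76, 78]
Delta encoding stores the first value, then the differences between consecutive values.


First value: 20
Deltas:
  21 - 20 = 1
  28 - 21 = 7
  32 - 28 = 4
  40 - 32 = 8
  40 - 40 = 0
  51 - 40 = 11
  59 - 51 = 8
  76 - 59 = 17
  78 - 76 = 2


Delta encoded: [20, 1, 7, 4, 8, 0, 11, 8, 17, 2]


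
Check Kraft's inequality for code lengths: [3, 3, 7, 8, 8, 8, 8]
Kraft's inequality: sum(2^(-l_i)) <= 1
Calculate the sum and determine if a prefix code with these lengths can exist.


Sum = 2^(-3) + 2^(-3) + 2^(-7) + 2^(-8) + 2^(-8) + 2^(-8) + 2^(-8)
    = 0.125 + 0.125 + 0.0078125 + 0.00390625 + 0.00390625 + 0.00390625 + 0.00390625
    = 70/256 = 0.2734375
Since 0.2734375 <= 1, Kraft's inequality IS satisfied.
A prefix code with these lengths CAN exist.

Kraft sum = 0.2734375. Satisfied.


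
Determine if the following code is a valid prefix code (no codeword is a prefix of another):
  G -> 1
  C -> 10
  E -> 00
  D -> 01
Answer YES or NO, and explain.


Checking each pair (does one codeword prefix another?):
  G='1' vs C='10': prefix -- VIOLATION

NO -- this is NOT a valid prefix code. G (1) is a prefix of C (10).


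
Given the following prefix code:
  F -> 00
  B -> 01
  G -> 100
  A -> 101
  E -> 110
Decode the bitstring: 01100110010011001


Decoding step by step:
Bits 01 -> B
Bits 100 -> G
Bits 110 -> E
Bits 01 -> B
Bits 00 -> F
Bits 110 -> E
Bits 01 -> B


Decoded message: BGEBFEB


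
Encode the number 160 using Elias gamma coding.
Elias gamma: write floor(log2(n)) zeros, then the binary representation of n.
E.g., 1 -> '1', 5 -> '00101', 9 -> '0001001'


num_bits = floor(log2(160)) + 1 = 8
leading_zeros = num_bits - 1 = 7
binary(160) = 10100000

Elias gamma(160) = '0000000' + '10100000' = 000000010100000 (15 bits)


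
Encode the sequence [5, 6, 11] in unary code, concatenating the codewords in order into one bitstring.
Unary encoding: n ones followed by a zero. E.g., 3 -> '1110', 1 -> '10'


Encode each number as n ones followed by a terminating 0:
  5 -> 111110 (6 bits)
  6 -> 1111110 (7 bits)
  11 -> 111111111110 (12 bits)
Total length = 6 + 7 + 12 = 25 bits.

Unary([5, 6, 11]) = 1111101111110111111111110 (25 bits)


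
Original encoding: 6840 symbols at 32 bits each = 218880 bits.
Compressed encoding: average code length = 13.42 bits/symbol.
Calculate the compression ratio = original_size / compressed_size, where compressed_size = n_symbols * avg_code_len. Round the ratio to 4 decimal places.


original_size = n_symbols * orig_bits = 6840 * 32 = 218880 bits
compressed_size = n_symbols * avg_code_len = 6840 * 13.42 = 91792.8 bits
ratio = original_size / compressed_size = 218880 / 91792.8 = 2.3845

Compression ratio = 2.3845


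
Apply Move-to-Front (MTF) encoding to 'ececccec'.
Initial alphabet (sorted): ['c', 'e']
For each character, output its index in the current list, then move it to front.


MTF encoding:
'e': index 1 in ['c', 'e'] -> ['e', 'c']
'c': index 1 in ['e', 'c'] -> ['c', 'e']
'e': index 1 in ['c', 'e'] -> ['e', 'c']
'c': index 1 in ['e', 'c'] -> ['c', 'e']
'c': index 0 in ['c', 'e'] -> ['c', 'e']
'c': index 0 in ['c', 'e'] -> ['c', 'e']
'e': index 1 in ['c', 'e'] -> ['e', 'c']
'c': index 1 in ['e', 'c'] -> ['c', 'e']


Output: [1, 1, 1, 1, 0, 0, 1, 1]


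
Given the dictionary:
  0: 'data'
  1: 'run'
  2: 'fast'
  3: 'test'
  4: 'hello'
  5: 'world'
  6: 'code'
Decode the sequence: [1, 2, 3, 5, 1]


Look up each index in the dictionary:
  1 -> 'run'
  2 -> 'fast'
  3 -> 'test'
  5 -> 'world'
  1 -> 'run'

Decoded: "run fast test world run"


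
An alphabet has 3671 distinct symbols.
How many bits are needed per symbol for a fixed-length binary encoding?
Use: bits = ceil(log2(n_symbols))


log2(3671) = 11.842
Bracket: 2^11 = 2048 < 3671 <= 2^12 = 4096
So ceil(log2(3671)) = 12

bits = ceil(log2(3671)) = ceil(11.842) = 12 bits


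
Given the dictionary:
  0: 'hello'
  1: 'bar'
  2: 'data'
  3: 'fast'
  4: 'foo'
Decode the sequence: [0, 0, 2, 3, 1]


Look up each index in the dictionary:
  0 -> 'hello'
  0 -> 'hello'
  2 -> 'data'
  3 -> 'fast'
  1 -> 'bar'

Decoded: "hello hello data fast bar"


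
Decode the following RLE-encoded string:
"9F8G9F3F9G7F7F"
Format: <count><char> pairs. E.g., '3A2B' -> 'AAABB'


Expanding each <count><char> pair:
  9F -> 'FFFFFFFFF'
  8G -> 'GGGGGGGG'
  9F -> 'FFFFFFFFF'
  3F -> 'FFF'
  9G -> 'GGGGGGGGG'
  7F -> 'FFFFFFF'
  7F -> 'FFFFFFF'

Decoded = FFFFFFFFFGGGGGGGGFFFFFFFFFFFFGGGGGGGGGFFFFFFFFFFFFFF


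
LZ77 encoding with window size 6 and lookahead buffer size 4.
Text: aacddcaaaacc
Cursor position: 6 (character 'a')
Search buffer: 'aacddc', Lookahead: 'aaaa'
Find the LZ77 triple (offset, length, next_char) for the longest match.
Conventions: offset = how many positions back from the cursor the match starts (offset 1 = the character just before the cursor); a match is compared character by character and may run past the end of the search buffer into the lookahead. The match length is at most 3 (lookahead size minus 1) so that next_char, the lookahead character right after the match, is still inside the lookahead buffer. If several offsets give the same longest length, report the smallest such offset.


Try each offset into the search buffer:
  offset=1 (pos 5, char 'c'): match length 0
  offset=2 (pos 4, char 'd'): match length 0
  offset=3 (pos 3, char 'd'): match length 0
  offset=4 (pos 2, char 'c'): match length 0
  offset=5 (pos 1, char 'a'): match length 1
  offset=6 (pos 0, char 'a'): match length 2
Longest match has length 2 at offset 6.
next_char = character at position 6 + 2 = 8 -> 'a'

Best match: offset=6, length=2 (matching 'aa' starting at position 0)
LZ77 triple: (6, 2, 'a')


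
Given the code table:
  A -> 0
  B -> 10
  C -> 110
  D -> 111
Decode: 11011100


Decoding:
110 -> C
111 -> D
0 -> A
0 -> A


Result: CDAA


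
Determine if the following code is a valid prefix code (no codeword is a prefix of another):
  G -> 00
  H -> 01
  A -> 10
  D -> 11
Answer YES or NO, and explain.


Checking each pair (does one codeword prefix another?):
  G='00' vs H='01': no prefix
  G='00' vs A='10': no prefix
  G='00' vs D='11': no prefix
  H='01' vs G='00': no prefix
  H='01' vs A='10': no prefix
  H='01' vs D='11': no prefix
  A='10' vs G='00': no prefix
  A='10' vs H='01': no prefix
  A='10' vs D='11': no prefix
  D='11' vs G='00': no prefix
  D='11' vs H='01': no prefix
  D='11' vs A='10': no prefix
No violation found over all pairs.

YES -- this is a valid prefix code. No codeword is a prefix of any other codeword.


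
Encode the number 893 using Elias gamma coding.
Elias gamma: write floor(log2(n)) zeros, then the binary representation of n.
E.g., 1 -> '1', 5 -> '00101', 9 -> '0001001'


num_bits = floor(log2(893)) + 1 = 10
leading_zeros = num_bits - 1 = 9
binary(893) = 1101111101

Elias gamma(893) = '000000000' + '1101111101' = 0000000001101111101 (19 bits)


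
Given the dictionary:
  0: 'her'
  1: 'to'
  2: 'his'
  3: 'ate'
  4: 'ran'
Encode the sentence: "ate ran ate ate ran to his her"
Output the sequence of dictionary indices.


Look up each word in the dictionary:
  'ate' -> 3
  'ran' -> 4
  'ate' -> 3
  'ate' -> 3
  'ran' -> 4
  'to' -> 1
  'his' -> 2
  'her' -> 0

Encoded: [3, 4, 3, 3, 4, 1, 2, 0]


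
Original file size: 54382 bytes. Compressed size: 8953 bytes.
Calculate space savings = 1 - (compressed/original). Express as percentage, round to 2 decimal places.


ratio = compressed/original = 8953/54382 = 0.164632
savings = 1 - ratio = 1 - 0.164632 = 0.835368
as a percentage: 0.835368 * 100 = 83.54%

Space savings = 1 - 8953/54382 = 83.54%


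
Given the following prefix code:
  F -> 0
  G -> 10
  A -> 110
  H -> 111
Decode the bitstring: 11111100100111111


Decoding step by step:
Bits 111 -> H
Bits 111 -> H
Bits 0 -> F
Bits 0 -> F
Bits 10 -> G
Bits 0 -> F
Bits 111 -> H
Bits 111 -> H


Decoded message: HHFFGFHH


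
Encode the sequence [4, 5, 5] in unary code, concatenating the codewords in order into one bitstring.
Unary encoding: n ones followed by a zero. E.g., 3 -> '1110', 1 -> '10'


Encode each number as n ones followed by a terminating 0:
  4 -> 11110 (5 bits)
  5 -> 111110 (6 bits)
  5 -> 111110 (6 bits)
Total length = 5 + 6 + 6 = 17 bits.

Unary([4, 5, 5]) = 11110111110111110 (17 bits)


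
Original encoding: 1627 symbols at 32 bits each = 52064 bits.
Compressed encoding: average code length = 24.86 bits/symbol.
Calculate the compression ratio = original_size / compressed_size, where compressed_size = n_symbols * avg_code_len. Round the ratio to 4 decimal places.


original_size = n_symbols * orig_bits = 1627 * 32 = 52064 bits
compressed_size = n_symbols * avg_code_len = 1627 * 24.86 = 40447.22 bits
ratio = original_size / compressed_size = 52064 / 40447.22 = 1.2872

Compression ratio = 1.2872


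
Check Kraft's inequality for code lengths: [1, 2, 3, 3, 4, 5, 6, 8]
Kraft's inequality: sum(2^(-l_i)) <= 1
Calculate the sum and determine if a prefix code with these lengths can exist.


Sum = 2^(-1) + 2^(-2) + 2^(-3) + 2^(-3) + 2^(-4) + 2^(-5) + 2^(-6) + 2^(-8)
    = 0.5 + 0.25 + 0.125 + 0.125 + 0.0625 + 0.03125 + 0.015625 + 0.00390625
    = 285/256 = 1.11328125
Since 1.11328125 > 1, Kraft's inequality is NOT satisfied.
A prefix code with these lengths CANNOT exist.

Kraft sum = 1.11328125. Not satisfied.


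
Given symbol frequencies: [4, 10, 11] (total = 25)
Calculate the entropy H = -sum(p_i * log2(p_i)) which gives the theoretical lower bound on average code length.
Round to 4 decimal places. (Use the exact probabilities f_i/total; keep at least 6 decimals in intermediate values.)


Per-symbol terms -p_i * log2(p_i) with p_i = f_i/25:
  p = 4/25 = 0.160000: log2(p) = -2.643856, -p*log2(p) = 0.423017
  p = 10/25 = 0.400000: log2(p) = -1.321928, -p*log2(p) = 0.528771
  p = 11/25 = 0.440000: log2(p) = -1.184425, -p*log2(p) = 0.521147
H = 0.423017 + 0.528771 + 0.521147 = 1.472935

H = 1.4729 bits/symbol


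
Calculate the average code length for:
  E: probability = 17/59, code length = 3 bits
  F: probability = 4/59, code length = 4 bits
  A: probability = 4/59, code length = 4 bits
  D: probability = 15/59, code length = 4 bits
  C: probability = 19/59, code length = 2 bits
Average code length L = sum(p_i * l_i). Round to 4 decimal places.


Weighted contributions p_i * l_i:
  E: (17/59) * 3 = 51/59
  F: (4/59) * 4 = 16/59
  A: (4/59) * 4 = 16/59
  D: (15/59) * 4 = 60/59
  C: (19/59) * 2 = 38/59
Sum = (51 + 16 + 16 + 60 + 38)/59 = 181/59

L = 181/59 = 3.0678 bits/symbol


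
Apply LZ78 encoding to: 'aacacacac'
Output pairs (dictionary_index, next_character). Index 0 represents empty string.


LZ78 encoding steps:
Dictionary: {0: ''}
Step 1: w='' (idx 0), next='a' -> output (0, 'a'), add 'a' as idx 1
Step 2: w='a' (idx 1), next='c' -> output (1, 'c'), add 'ac' as idx 2
Step 3: w='ac' (idx 2), next='a' -> output (2, 'a'), add 'aca' as idx 3
Step 4: w='' (idx 0), next='c' -> output (0, 'c'), add 'c' as idx 4
Step 5: w='ac' (idx 2), end of input -> output (2, '')


Encoded: [(0, 'a'), (1, 'c'), (2, 'a'), (0, 'c'), (2, '')]


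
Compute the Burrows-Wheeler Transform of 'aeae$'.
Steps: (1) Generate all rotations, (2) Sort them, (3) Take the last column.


Rotations (sorted):
  0: $aeae -> last char: e
  1: ae$ae -> last char: e
  2: aeae$ -> last char: $
  3: e$aea -> last char: a
  4: eae$a -> last char: a


BWT = ee$aa


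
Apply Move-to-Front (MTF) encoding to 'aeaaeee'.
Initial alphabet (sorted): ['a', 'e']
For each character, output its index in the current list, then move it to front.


MTF encoding:
'a': index 0 in ['a', 'e'] -> ['a', 'e']
'e': index 1 in ['a', 'e'] -> ['e', 'a']
'a': index 1 in ['e', 'a'] -> ['a', 'e']
'a': index 0 in ['a', 'e'] -> ['a', 'e']
'e': index 1 in ['a', 'e'] -> ['e', 'a']
'e': index 0 in ['e', 'a'] -> ['e', 'a']
'e': index 0 in ['e', 'a'] -> ['e', 'a']


Output: [0, 1, 1, 0, 1, 0, 0]


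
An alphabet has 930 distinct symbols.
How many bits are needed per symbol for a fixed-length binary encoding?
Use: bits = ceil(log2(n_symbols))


log2(930) = 9.8611
Bracket: 2^9 = 512 < 930 <= 2^10 = 1024
So ceil(log2(930)) = 10

bits = ceil(log2(930)) = ceil(9.8611) = 10 bits


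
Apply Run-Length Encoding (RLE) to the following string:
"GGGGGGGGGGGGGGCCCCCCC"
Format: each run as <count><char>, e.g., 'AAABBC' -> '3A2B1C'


Scanning runs left to right:
  i=0: run of 'G' x 14 -> '14G'
  i=14: run of 'C' x 7 -> '7C'

RLE = 14G7C


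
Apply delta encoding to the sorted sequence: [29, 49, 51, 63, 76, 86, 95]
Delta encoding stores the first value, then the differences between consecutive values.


First value: 29
Deltas:
  49 - 29 = 20
  51 - 49 = 2
  63 - 51 = 12
  76 - 63 = 13
  86 - 76 = 10
  95 - 86 = 9


Delta encoded: [29, 20, 2, 12, 13, 10, 9]


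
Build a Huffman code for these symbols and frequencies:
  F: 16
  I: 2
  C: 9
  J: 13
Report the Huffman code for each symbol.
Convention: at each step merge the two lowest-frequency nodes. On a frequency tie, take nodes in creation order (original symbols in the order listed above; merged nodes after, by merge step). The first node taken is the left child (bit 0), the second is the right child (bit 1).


Huffman tree construction:
Step 1: Merge I(2) + C(9) = 11
Step 2: Merge (I+C)(11) + J(13) = 24
Step 3: Merge F(16) + ((I+C)+J)(24) = 40
Read each symbol's code off the tree from the root (left child = 0, right child = 1).

Codes:
  F: 0 (length 1)
  I: 100 (length 3)
  C: 101 (length 3)
  J: 11 (length 2)
Average code length: 75/40 = 1.8750 bits/symbol


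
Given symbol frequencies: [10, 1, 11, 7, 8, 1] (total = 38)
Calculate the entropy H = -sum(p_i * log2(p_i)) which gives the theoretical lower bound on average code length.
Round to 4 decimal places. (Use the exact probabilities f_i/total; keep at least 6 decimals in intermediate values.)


Per-symbol terms -p_i * log2(p_i) with p_i = f_i/38:
  p = 10/38 = 0.263158: log2(p) = -1.925999, -p*log2(p) = 0.506842
  p = 1/38 = 0.026316: log2(p) = -5.247928, -p*log2(p) = 0.138103
  p = 11/38 = 0.289474: log2(p) = -1.788496, -p*log2(p) = 0.517722
  p = 7/38 = 0.184211: log2(p) = -2.440573, -p*log2(p) = 0.449579
  p = 8/38 = 0.210526: log2(p) = -2.247928, -p*log2(p) = 0.473248
  p = 1/38 = 0.026316: log2(p) = -5.247928, -p*log2(p) = 0.138103
H = 0.506842 + 0.138103 + 0.517722 + 0.449579 + 0.473248 + 0.138103 = 2.223597

H = 2.2236 bits/symbol


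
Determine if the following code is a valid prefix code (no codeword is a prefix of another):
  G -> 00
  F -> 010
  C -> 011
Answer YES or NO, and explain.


Checking each pair (does one codeword prefix another?):
  G='00' vs F='010': no prefix
  G='00' vs C='011': no prefix
  F='010' vs G='00': no prefix
  F='010' vs C='011': no prefix
  C='011' vs G='00': no prefix
  C='011' vs F='010': no prefix
No violation found over all pairs.

YES -- this is a valid prefix code. No codeword is a prefix of any other codeword.
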